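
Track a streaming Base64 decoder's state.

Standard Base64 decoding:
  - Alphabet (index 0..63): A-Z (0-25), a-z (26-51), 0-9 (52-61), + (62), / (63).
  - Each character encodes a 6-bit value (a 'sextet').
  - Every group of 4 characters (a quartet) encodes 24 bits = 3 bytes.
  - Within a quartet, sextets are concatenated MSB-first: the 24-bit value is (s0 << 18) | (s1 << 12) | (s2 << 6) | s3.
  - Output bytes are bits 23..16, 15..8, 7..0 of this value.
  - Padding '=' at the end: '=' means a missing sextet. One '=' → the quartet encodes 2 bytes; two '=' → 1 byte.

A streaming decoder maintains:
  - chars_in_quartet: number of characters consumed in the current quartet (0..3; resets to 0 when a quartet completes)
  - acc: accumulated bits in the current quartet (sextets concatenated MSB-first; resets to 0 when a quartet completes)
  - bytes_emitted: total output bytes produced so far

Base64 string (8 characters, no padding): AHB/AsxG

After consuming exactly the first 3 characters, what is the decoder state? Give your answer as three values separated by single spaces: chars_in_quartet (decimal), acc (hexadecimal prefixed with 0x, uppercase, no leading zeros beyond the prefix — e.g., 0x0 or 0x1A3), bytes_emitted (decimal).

Answer: 3 0x1C1 0

Derivation:
After char 0 ('A'=0): chars_in_quartet=1 acc=0x0 bytes_emitted=0
After char 1 ('H'=7): chars_in_quartet=2 acc=0x7 bytes_emitted=0
After char 2 ('B'=1): chars_in_quartet=3 acc=0x1C1 bytes_emitted=0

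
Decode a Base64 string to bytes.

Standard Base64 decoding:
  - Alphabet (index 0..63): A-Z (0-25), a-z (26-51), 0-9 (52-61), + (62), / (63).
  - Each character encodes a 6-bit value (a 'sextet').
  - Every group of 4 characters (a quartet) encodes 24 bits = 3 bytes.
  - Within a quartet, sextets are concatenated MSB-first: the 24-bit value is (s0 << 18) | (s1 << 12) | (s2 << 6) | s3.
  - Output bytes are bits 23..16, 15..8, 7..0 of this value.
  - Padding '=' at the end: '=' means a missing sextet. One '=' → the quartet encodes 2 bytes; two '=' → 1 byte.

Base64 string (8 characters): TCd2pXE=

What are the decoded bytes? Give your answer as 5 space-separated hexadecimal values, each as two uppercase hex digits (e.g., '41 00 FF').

After char 0 ('T'=19): chars_in_quartet=1 acc=0x13 bytes_emitted=0
After char 1 ('C'=2): chars_in_quartet=2 acc=0x4C2 bytes_emitted=0
After char 2 ('d'=29): chars_in_quartet=3 acc=0x1309D bytes_emitted=0
After char 3 ('2'=54): chars_in_quartet=4 acc=0x4C2776 -> emit 4C 27 76, reset; bytes_emitted=3
After char 4 ('p'=41): chars_in_quartet=1 acc=0x29 bytes_emitted=3
After char 5 ('X'=23): chars_in_quartet=2 acc=0xA57 bytes_emitted=3
After char 6 ('E'=4): chars_in_quartet=3 acc=0x295C4 bytes_emitted=3
Padding '=': partial quartet acc=0x295C4 -> emit A5 71; bytes_emitted=5

Answer: 4C 27 76 A5 71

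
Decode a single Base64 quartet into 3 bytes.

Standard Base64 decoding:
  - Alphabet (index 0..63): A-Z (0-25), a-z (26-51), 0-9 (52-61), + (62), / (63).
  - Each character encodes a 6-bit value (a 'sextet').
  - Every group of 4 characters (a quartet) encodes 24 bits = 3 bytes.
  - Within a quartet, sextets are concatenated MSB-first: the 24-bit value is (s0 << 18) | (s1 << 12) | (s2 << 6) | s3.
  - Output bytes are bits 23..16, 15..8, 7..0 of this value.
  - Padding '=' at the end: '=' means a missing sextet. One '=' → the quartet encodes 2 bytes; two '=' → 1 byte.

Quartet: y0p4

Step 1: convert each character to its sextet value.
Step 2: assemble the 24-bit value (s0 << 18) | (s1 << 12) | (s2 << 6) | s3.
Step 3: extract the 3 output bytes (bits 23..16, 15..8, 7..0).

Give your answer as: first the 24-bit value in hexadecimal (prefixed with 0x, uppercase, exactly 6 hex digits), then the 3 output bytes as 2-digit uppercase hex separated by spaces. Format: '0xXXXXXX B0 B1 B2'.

Sextets: y=50, 0=52, p=41, 4=56
24-bit: (50<<18) | (52<<12) | (41<<6) | 56
      = 0xC80000 | 0x034000 | 0x000A40 | 0x000038
      = 0xCB4A78
Bytes: (v>>16)&0xFF=CB, (v>>8)&0xFF=4A, v&0xFF=78

Answer: 0xCB4A78 CB 4A 78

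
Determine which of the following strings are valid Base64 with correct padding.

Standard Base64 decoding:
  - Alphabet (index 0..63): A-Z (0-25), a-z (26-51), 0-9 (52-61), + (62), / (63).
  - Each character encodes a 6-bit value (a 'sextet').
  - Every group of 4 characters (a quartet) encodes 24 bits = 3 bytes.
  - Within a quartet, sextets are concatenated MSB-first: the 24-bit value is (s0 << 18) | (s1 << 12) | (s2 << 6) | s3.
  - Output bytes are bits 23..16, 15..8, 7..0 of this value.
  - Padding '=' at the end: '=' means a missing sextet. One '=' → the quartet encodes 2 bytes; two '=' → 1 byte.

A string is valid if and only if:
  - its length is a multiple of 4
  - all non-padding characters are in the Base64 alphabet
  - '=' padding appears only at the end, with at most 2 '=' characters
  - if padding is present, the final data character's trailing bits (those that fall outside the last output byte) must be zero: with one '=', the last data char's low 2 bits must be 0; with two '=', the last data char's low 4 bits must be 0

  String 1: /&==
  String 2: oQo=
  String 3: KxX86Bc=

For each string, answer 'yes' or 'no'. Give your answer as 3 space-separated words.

Answer: no yes yes

Derivation:
String 1: '/&==' → invalid (bad char(s): ['&'])
String 2: 'oQo=' → valid
String 3: 'KxX86Bc=' → valid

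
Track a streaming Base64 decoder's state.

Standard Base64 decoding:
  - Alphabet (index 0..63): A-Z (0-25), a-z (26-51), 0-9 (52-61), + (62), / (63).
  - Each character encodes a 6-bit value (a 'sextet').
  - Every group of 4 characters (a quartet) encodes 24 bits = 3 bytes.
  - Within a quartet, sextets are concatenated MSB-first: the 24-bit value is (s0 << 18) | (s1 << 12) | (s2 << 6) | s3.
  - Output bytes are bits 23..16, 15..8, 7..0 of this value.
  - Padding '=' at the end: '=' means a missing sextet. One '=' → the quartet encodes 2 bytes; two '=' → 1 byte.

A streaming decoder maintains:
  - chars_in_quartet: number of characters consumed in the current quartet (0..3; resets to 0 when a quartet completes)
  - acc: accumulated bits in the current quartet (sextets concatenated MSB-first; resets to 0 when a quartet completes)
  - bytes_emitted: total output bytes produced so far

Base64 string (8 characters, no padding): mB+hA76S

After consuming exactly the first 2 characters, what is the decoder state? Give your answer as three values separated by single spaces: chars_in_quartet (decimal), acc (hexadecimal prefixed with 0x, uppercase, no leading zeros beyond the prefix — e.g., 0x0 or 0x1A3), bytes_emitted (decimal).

After char 0 ('m'=38): chars_in_quartet=1 acc=0x26 bytes_emitted=0
After char 1 ('B'=1): chars_in_quartet=2 acc=0x981 bytes_emitted=0

Answer: 2 0x981 0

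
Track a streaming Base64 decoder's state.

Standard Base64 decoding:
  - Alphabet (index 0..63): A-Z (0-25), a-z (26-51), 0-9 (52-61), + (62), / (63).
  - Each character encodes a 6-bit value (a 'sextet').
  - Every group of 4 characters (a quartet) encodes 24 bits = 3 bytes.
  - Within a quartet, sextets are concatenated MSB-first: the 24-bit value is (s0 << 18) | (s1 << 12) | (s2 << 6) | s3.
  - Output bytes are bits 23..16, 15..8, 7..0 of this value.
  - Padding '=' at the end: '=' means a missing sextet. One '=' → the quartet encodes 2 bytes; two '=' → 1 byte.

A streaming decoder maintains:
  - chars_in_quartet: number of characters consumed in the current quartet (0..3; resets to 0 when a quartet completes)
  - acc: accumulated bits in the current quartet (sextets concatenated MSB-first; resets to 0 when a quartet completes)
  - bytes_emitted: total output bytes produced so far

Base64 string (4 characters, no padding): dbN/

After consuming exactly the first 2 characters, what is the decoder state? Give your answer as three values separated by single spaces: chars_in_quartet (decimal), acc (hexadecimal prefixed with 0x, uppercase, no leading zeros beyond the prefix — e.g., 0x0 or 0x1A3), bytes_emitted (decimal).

After char 0 ('d'=29): chars_in_quartet=1 acc=0x1D bytes_emitted=0
After char 1 ('b'=27): chars_in_quartet=2 acc=0x75B bytes_emitted=0

Answer: 2 0x75B 0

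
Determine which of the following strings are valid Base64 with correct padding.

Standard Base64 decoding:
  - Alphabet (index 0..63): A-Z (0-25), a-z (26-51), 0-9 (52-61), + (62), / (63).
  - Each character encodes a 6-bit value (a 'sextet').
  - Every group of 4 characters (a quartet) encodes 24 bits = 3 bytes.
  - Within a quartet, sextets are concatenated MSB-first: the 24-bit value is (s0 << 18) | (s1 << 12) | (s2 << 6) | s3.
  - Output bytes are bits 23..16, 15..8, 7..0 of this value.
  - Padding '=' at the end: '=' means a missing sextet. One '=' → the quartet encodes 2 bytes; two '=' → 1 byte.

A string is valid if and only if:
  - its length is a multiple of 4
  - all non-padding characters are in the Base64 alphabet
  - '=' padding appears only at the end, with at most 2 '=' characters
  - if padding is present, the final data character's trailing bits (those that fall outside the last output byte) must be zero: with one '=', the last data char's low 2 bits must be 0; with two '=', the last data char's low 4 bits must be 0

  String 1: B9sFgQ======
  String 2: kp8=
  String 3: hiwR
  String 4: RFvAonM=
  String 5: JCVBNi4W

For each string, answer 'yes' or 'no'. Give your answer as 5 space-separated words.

String 1: 'B9sFgQ======' → invalid (6 pad chars (max 2))
String 2: 'kp8=' → valid
String 3: 'hiwR' → valid
String 4: 'RFvAonM=' → valid
String 5: 'JCVBNi4W' → valid

Answer: no yes yes yes yes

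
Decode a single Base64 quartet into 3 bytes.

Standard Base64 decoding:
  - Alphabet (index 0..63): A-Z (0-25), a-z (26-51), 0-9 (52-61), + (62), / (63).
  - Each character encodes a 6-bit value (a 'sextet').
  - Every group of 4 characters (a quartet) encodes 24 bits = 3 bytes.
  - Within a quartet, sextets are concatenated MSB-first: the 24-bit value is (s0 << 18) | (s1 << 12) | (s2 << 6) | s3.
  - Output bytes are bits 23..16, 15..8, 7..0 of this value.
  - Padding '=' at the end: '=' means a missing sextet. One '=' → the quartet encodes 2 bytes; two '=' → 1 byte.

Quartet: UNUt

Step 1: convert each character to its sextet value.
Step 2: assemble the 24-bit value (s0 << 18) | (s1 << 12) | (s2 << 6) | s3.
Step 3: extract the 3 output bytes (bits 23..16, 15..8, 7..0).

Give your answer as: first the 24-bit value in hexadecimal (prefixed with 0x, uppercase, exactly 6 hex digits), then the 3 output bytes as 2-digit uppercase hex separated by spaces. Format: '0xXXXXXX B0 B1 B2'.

Answer: 0x50D52D 50 D5 2D

Derivation:
Sextets: U=20, N=13, U=20, t=45
24-bit: (20<<18) | (13<<12) | (20<<6) | 45
      = 0x500000 | 0x00D000 | 0x000500 | 0x00002D
      = 0x50D52D
Bytes: (v>>16)&0xFF=50, (v>>8)&0xFF=D5, v&0xFF=2D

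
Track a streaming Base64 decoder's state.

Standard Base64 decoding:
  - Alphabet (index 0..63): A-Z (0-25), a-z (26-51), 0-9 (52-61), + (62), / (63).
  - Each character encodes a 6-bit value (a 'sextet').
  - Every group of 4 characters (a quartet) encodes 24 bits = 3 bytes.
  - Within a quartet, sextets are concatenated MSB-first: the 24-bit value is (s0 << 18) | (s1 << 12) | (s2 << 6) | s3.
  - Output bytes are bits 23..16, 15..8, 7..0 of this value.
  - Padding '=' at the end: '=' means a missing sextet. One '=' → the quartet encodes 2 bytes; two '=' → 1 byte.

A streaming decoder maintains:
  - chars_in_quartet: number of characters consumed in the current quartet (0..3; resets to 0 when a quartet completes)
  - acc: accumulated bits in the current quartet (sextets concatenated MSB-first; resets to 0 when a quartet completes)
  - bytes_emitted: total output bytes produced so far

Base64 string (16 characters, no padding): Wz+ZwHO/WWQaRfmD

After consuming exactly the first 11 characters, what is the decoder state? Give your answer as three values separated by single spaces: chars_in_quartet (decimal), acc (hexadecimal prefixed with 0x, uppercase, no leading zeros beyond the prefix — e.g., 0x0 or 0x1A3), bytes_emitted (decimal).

Answer: 3 0x16590 6

Derivation:
After char 0 ('W'=22): chars_in_quartet=1 acc=0x16 bytes_emitted=0
After char 1 ('z'=51): chars_in_quartet=2 acc=0x5B3 bytes_emitted=0
After char 2 ('+'=62): chars_in_quartet=3 acc=0x16CFE bytes_emitted=0
After char 3 ('Z'=25): chars_in_quartet=4 acc=0x5B3F99 -> emit 5B 3F 99, reset; bytes_emitted=3
After char 4 ('w'=48): chars_in_quartet=1 acc=0x30 bytes_emitted=3
After char 5 ('H'=7): chars_in_quartet=2 acc=0xC07 bytes_emitted=3
After char 6 ('O'=14): chars_in_quartet=3 acc=0x301CE bytes_emitted=3
After char 7 ('/'=63): chars_in_quartet=4 acc=0xC073BF -> emit C0 73 BF, reset; bytes_emitted=6
After char 8 ('W'=22): chars_in_quartet=1 acc=0x16 bytes_emitted=6
After char 9 ('W'=22): chars_in_quartet=2 acc=0x596 bytes_emitted=6
After char 10 ('Q'=16): chars_in_quartet=3 acc=0x16590 bytes_emitted=6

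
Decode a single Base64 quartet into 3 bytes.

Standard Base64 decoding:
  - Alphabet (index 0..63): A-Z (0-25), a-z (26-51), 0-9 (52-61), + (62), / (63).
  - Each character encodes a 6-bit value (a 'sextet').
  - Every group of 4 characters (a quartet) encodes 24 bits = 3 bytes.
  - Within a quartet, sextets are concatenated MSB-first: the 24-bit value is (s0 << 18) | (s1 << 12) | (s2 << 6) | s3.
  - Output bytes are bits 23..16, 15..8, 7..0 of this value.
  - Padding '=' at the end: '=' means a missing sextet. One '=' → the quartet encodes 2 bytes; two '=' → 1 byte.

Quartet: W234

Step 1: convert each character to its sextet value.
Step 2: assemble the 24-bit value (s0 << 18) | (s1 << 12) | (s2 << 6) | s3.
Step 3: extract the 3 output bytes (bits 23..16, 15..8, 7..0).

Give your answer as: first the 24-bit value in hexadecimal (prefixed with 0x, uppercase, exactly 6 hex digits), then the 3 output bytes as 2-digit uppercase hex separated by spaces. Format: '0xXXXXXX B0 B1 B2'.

Sextets: W=22, 2=54, 3=55, 4=56
24-bit: (22<<18) | (54<<12) | (55<<6) | 56
      = 0x580000 | 0x036000 | 0x000DC0 | 0x000038
      = 0x5B6DF8
Bytes: (v>>16)&0xFF=5B, (v>>8)&0xFF=6D, v&0xFF=F8

Answer: 0x5B6DF8 5B 6D F8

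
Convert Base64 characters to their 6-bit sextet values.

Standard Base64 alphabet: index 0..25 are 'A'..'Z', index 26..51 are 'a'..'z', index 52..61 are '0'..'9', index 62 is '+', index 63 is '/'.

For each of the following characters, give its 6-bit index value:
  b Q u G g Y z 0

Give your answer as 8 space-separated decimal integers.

'b': a..z range, 26 + ord('b') − ord('a') = 27
'Q': A..Z range, ord('Q') − ord('A') = 16
'u': a..z range, 26 + ord('u') − ord('a') = 46
'G': A..Z range, ord('G') − ord('A') = 6
'g': a..z range, 26 + ord('g') − ord('a') = 32
'Y': A..Z range, ord('Y') − ord('A') = 24
'z': a..z range, 26 + ord('z') − ord('a') = 51
'0': 0..9 range, 52 + ord('0') − ord('0') = 52

Answer: 27 16 46 6 32 24 51 52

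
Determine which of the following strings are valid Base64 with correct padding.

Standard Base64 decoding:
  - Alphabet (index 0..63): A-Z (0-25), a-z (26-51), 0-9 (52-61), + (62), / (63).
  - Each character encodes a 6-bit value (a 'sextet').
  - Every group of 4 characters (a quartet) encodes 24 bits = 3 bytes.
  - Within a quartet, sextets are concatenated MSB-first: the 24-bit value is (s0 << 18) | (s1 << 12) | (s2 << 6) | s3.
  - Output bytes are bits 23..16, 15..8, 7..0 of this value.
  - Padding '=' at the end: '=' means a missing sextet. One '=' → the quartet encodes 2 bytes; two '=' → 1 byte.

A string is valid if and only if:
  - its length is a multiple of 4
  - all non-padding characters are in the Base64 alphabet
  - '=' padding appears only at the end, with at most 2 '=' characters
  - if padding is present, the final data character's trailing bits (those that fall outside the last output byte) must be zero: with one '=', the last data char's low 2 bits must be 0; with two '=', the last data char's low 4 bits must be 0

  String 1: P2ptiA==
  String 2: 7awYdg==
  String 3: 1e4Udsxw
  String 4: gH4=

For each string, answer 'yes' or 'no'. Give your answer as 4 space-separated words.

String 1: 'P2ptiA==' → valid
String 2: '7awYdg==' → valid
String 3: '1e4Udsxw' → valid
String 4: 'gH4=' → valid

Answer: yes yes yes yes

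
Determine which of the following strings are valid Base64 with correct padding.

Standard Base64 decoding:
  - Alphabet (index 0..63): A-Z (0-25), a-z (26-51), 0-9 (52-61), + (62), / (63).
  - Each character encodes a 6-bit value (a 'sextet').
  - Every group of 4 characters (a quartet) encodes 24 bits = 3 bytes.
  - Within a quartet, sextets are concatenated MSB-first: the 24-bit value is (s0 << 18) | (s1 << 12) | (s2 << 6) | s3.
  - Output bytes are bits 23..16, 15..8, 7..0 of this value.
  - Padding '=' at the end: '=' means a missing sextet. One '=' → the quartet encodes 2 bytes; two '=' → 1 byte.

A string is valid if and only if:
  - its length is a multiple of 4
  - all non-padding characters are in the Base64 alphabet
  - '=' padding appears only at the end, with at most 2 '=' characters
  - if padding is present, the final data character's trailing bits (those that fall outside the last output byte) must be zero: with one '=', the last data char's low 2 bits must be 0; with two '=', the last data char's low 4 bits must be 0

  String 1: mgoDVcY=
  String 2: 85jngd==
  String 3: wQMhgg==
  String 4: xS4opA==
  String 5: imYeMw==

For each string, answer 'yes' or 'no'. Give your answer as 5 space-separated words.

String 1: 'mgoDVcY=' → valid
String 2: '85jngd==' → invalid (bad trailing bits)
String 3: 'wQMhgg==' → valid
String 4: 'xS4opA==' → valid
String 5: 'imYeMw==' → valid

Answer: yes no yes yes yes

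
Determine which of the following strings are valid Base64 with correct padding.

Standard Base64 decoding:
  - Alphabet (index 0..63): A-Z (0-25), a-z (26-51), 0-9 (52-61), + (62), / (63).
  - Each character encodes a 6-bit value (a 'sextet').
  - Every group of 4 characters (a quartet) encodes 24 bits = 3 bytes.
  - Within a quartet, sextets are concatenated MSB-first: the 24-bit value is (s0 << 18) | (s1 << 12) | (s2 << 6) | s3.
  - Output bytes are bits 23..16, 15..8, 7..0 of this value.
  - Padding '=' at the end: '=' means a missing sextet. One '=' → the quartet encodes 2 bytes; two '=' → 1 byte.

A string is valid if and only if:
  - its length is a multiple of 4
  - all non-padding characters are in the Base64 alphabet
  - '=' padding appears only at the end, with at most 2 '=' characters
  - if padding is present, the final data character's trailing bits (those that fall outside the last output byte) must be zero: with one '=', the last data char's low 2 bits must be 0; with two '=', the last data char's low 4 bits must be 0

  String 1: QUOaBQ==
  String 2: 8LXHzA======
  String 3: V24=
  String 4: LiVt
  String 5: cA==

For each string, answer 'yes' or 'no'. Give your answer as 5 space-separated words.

String 1: 'QUOaBQ==' → valid
String 2: '8LXHzA======' → invalid (6 pad chars (max 2))
String 3: 'V24=' → valid
String 4: 'LiVt' → valid
String 5: 'cA==' → valid

Answer: yes no yes yes yes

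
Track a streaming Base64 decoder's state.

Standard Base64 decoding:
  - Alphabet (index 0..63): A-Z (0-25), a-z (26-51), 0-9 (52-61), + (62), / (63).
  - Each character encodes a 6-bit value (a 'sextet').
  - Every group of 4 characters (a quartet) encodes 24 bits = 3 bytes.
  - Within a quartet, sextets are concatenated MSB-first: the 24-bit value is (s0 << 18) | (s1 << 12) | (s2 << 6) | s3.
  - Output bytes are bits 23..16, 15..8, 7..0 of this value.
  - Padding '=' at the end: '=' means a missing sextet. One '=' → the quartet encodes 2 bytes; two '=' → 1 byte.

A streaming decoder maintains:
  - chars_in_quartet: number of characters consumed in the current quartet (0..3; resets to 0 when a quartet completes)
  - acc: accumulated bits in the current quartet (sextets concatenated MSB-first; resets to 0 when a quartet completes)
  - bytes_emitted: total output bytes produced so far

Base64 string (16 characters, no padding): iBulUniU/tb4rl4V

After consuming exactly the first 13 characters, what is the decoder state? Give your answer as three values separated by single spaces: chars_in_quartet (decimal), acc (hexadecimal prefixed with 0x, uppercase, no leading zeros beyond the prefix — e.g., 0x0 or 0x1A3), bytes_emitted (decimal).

Answer: 1 0x2B 9

Derivation:
After char 0 ('i'=34): chars_in_quartet=1 acc=0x22 bytes_emitted=0
After char 1 ('B'=1): chars_in_quartet=2 acc=0x881 bytes_emitted=0
After char 2 ('u'=46): chars_in_quartet=3 acc=0x2206E bytes_emitted=0
After char 3 ('l'=37): chars_in_quartet=4 acc=0x881BA5 -> emit 88 1B A5, reset; bytes_emitted=3
After char 4 ('U'=20): chars_in_quartet=1 acc=0x14 bytes_emitted=3
After char 5 ('n'=39): chars_in_quartet=2 acc=0x527 bytes_emitted=3
After char 6 ('i'=34): chars_in_quartet=3 acc=0x149E2 bytes_emitted=3
After char 7 ('U'=20): chars_in_quartet=4 acc=0x527894 -> emit 52 78 94, reset; bytes_emitted=6
After char 8 ('/'=63): chars_in_quartet=1 acc=0x3F bytes_emitted=6
After char 9 ('t'=45): chars_in_quartet=2 acc=0xFED bytes_emitted=6
After char 10 ('b'=27): chars_in_quartet=3 acc=0x3FB5B bytes_emitted=6
After char 11 ('4'=56): chars_in_quartet=4 acc=0xFED6F8 -> emit FE D6 F8, reset; bytes_emitted=9
After char 12 ('r'=43): chars_in_quartet=1 acc=0x2B bytes_emitted=9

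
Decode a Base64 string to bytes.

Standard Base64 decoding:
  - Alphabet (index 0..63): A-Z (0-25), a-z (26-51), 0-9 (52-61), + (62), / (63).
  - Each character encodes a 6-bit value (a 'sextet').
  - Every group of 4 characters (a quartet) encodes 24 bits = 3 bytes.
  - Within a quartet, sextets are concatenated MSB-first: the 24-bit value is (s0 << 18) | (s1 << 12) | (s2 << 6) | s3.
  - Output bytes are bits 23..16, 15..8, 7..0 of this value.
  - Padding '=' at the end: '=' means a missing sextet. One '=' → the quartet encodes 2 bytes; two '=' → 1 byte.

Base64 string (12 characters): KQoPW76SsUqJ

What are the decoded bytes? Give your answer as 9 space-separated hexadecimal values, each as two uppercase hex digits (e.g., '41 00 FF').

After char 0 ('K'=10): chars_in_quartet=1 acc=0xA bytes_emitted=0
After char 1 ('Q'=16): chars_in_quartet=2 acc=0x290 bytes_emitted=0
After char 2 ('o'=40): chars_in_quartet=3 acc=0xA428 bytes_emitted=0
After char 3 ('P'=15): chars_in_quartet=4 acc=0x290A0F -> emit 29 0A 0F, reset; bytes_emitted=3
After char 4 ('W'=22): chars_in_quartet=1 acc=0x16 bytes_emitted=3
After char 5 ('7'=59): chars_in_quartet=2 acc=0x5BB bytes_emitted=3
After char 6 ('6'=58): chars_in_quartet=3 acc=0x16EFA bytes_emitted=3
After char 7 ('S'=18): chars_in_quartet=4 acc=0x5BBE92 -> emit 5B BE 92, reset; bytes_emitted=6
After char 8 ('s'=44): chars_in_quartet=1 acc=0x2C bytes_emitted=6
After char 9 ('U'=20): chars_in_quartet=2 acc=0xB14 bytes_emitted=6
After char 10 ('q'=42): chars_in_quartet=3 acc=0x2C52A bytes_emitted=6
After char 11 ('J'=9): chars_in_quartet=4 acc=0xB14A89 -> emit B1 4A 89, reset; bytes_emitted=9

Answer: 29 0A 0F 5B BE 92 B1 4A 89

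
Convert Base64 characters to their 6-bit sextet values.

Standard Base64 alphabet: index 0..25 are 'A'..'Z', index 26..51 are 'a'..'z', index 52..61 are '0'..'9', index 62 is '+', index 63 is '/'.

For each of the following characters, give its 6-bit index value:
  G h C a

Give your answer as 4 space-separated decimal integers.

'G': A..Z range, ord('G') − ord('A') = 6
'h': a..z range, 26 + ord('h') − ord('a') = 33
'C': A..Z range, ord('C') − ord('A') = 2
'a': a..z range, 26 + ord('a') − ord('a') = 26

Answer: 6 33 2 26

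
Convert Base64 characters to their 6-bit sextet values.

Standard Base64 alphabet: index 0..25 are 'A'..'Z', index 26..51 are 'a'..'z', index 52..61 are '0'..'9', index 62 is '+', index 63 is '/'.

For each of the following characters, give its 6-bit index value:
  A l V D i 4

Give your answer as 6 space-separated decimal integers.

Answer: 0 37 21 3 34 56

Derivation:
'A': A..Z range, ord('A') − ord('A') = 0
'l': a..z range, 26 + ord('l') − ord('a') = 37
'V': A..Z range, ord('V') − ord('A') = 21
'D': A..Z range, ord('D') − ord('A') = 3
'i': a..z range, 26 + ord('i') − ord('a') = 34
'4': 0..9 range, 52 + ord('4') − ord('0') = 56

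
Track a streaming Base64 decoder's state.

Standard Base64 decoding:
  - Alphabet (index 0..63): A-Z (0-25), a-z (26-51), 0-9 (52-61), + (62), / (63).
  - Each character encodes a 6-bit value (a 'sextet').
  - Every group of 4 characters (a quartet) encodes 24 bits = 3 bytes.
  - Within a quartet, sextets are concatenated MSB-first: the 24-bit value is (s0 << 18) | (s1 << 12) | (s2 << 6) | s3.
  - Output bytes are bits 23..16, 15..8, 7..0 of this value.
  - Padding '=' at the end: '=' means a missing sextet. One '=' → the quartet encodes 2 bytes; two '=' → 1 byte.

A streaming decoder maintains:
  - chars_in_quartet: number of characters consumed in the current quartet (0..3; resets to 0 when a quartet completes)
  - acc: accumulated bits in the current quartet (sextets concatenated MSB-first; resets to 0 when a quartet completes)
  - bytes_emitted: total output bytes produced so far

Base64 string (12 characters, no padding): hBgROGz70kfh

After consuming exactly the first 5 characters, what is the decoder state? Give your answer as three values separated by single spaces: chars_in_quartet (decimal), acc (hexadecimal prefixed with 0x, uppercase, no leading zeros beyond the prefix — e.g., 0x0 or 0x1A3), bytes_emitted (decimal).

After char 0 ('h'=33): chars_in_quartet=1 acc=0x21 bytes_emitted=0
After char 1 ('B'=1): chars_in_quartet=2 acc=0x841 bytes_emitted=0
After char 2 ('g'=32): chars_in_quartet=3 acc=0x21060 bytes_emitted=0
After char 3 ('R'=17): chars_in_quartet=4 acc=0x841811 -> emit 84 18 11, reset; bytes_emitted=3
After char 4 ('O'=14): chars_in_quartet=1 acc=0xE bytes_emitted=3

Answer: 1 0xE 3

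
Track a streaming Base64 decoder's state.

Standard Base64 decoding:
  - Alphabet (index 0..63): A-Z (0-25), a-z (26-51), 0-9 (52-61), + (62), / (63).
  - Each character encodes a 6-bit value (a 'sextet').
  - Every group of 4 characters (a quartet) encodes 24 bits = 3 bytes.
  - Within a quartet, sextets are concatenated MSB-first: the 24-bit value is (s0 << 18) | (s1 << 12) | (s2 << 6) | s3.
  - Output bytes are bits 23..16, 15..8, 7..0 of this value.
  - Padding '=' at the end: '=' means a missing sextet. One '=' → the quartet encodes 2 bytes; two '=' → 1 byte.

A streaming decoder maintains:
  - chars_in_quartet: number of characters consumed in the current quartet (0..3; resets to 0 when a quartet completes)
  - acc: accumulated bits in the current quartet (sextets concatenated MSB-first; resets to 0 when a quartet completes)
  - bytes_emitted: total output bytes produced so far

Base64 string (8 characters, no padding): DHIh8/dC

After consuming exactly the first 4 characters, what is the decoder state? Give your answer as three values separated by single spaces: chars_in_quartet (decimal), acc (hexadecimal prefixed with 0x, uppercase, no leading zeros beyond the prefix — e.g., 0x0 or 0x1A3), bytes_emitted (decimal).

Answer: 0 0x0 3

Derivation:
After char 0 ('D'=3): chars_in_quartet=1 acc=0x3 bytes_emitted=0
After char 1 ('H'=7): chars_in_quartet=2 acc=0xC7 bytes_emitted=0
After char 2 ('I'=8): chars_in_quartet=3 acc=0x31C8 bytes_emitted=0
After char 3 ('h'=33): chars_in_quartet=4 acc=0xC7221 -> emit 0C 72 21, reset; bytes_emitted=3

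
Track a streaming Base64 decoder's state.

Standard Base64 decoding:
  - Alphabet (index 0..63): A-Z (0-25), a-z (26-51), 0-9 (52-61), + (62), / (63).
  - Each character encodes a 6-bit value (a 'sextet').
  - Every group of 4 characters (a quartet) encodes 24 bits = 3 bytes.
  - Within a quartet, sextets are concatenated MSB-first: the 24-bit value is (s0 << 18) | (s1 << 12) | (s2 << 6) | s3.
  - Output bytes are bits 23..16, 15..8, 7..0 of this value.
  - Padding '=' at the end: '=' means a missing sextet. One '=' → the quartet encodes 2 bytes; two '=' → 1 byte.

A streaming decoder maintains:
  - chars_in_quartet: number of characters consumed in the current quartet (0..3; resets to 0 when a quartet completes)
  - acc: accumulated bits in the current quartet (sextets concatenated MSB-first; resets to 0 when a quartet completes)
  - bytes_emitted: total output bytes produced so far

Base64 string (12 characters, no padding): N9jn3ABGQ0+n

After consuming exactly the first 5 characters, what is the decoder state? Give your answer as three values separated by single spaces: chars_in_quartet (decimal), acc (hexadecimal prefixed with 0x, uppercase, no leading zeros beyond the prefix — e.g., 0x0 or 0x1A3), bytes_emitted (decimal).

After char 0 ('N'=13): chars_in_quartet=1 acc=0xD bytes_emitted=0
After char 1 ('9'=61): chars_in_quartet=2 acc=0x37D bytes_emitted=0
After char 2 ('j'=35): chars_in_quartet=3 acc=0xDF63 bytes_emitted=0
After char 3 ('n'=39): chars_in_quartet=4 acc=0x37D8E7 -> emit 37 D8 E7, reset; bytes_emitted=3
After char 4 ('3'=55): chars_in_quartet=1 acc=0x37 bytes_emitted=3

Answer: 1 0x37 3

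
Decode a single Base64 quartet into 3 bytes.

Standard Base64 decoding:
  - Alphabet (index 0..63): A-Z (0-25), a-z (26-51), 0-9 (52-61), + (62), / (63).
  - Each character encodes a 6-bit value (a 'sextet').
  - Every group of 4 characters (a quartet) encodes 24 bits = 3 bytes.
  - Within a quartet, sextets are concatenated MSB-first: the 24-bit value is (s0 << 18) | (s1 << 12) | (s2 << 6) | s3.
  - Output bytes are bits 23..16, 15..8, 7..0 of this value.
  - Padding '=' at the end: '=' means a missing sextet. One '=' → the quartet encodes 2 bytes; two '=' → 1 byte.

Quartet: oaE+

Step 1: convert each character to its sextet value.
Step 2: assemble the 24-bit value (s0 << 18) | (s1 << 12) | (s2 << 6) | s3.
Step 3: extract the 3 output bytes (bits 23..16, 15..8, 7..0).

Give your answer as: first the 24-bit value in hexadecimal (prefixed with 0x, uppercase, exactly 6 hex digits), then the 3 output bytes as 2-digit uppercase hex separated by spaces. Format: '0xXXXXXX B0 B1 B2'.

Answer: 0xA1A13E A1 A1 3E

Derivation:
Sextets: o=40, a=26, E=4, +=62
24-bit: (40<<18) | (26<<12) | (4<<6) | 62
      = 0xA00000 | 0x01A000 | 0x000100 | 0x00003E
      = 0xA1A13E
Bytes: (v>>16)&0xFF=A1, (v>>8)&0xFF=A1, v&0xFF=3E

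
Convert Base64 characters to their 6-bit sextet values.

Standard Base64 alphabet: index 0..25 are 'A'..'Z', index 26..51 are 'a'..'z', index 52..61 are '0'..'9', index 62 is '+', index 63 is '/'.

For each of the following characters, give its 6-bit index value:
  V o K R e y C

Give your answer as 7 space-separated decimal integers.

'V': A..Z range, ord('V') − ord('A') = 21
'o': a..z range, 26 + ord('o') − ord('a') = 40
'K': A..Z range, ord('K') − ord('A') = 10
'R': A..Z range, ord('R') − ord('A') = 17
'e': a..z range, 26 + ord('e') − ord('a') = 30
'y': a..z range, 26 + ord('y') − ord('a') = 50
'C': A..Z range, ord('C') − ord('A') = 2

Answer: 21 40 10 17 30 50 2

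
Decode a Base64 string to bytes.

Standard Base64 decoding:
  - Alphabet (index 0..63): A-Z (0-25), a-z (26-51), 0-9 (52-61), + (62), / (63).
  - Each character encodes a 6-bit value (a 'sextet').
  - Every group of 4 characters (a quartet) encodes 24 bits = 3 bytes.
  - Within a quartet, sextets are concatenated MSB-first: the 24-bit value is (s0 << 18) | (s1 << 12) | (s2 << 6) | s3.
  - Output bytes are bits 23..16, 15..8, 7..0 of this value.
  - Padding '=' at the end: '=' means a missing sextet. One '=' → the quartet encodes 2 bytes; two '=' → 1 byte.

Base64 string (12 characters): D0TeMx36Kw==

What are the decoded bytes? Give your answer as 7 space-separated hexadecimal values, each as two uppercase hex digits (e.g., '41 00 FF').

Answer: 0F 44 DE 33 1D FA 2B

Derivation:
After char 0 ('D'=3): chars_in_quartet=1 acc=0x3 bytes_emitted=0
After char 1 ('0'=52): chars_in_quartet=2 acc=0xF4 bytes_emitted=0
After char 2 ('T'=19): chars_in_quartet=3 acc=0x3D13 bytes_emitted=0
After char 3 ('e'=30): chars_in_quartet=4 acc=0xF44DE -> emit 0F 44 DE, reset; bytes_emitted=3
After char 4 ('M'=12): chars_in_quartet=1 acc=0xC bytes_emitted=3
After char 5 ('x'=49): chars_in_quartet=2 acc=0x331 bytes_emitted=3
After char 6 ('3'=55): chars_in_quartet=3 acc=0xCC77 bytes_emitted=3
After char 7 ('6'=58): chars_in_quartet=4 acc=0x331DFA -> emit 33 1D FA, reset; bytes_emitted=6
After char 8 ('K'=10): chars_in_quartet=1 acc=0xA bytes_emitted=6
After char 9 ('w'=48): chars_in_quartet=2 acc=0x2B0 bytes_emitted=6
Padding '==': partial quartet acc=0x2B0 -> emit 2B; bytes_emitted=7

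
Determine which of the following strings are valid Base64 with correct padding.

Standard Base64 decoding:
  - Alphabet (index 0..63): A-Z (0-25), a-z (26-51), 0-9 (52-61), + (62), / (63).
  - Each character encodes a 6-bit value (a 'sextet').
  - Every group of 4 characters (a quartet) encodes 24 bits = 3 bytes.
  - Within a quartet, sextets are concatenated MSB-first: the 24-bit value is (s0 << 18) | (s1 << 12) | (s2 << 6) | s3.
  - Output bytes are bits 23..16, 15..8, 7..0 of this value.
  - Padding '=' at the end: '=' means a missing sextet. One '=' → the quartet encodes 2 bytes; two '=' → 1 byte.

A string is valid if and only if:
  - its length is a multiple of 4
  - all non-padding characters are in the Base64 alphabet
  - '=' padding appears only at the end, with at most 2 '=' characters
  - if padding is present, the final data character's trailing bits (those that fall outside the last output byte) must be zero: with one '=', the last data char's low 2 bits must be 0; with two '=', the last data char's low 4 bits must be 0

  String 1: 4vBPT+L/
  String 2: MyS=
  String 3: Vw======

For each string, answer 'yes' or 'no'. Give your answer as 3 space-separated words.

String 1: '4vBPT+L/' → valid
String 2: 'MyS=' → invalid (bad trailing bits)
String 3: 'Vw======' → invalid (6 pad chars (max 2))

Answer: yes no no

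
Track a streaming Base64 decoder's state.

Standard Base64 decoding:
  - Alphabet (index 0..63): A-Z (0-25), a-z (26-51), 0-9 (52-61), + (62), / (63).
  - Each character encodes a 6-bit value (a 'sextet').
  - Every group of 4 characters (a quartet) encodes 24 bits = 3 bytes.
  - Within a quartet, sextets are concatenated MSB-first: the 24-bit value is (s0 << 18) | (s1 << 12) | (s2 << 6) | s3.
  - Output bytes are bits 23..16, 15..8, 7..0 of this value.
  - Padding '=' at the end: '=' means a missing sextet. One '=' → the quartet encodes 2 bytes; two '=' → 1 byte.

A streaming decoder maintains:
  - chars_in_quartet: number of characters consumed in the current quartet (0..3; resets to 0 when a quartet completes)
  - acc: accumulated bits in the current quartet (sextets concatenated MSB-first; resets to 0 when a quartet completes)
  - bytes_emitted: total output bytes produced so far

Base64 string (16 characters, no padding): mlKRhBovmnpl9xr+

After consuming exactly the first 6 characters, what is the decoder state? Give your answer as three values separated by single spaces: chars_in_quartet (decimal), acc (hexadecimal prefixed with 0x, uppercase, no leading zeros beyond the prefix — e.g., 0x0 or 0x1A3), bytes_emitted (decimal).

Answer: 2 0x841 3

Derivation:
After char 0 ('m'=38): chars_in_quartet=1 acc=0x26 bytes_emitted=0
After char 1 ('l'=37): chars_in_quartet=2 acc=0x9A5 bytes_emitted=0
After char 2 ('K'=10): chars_in_quartet=3 acc=0x2694A bytes_emitted=0
After char 3 ('R'=17): chars_in_quartet=4 acc=0x9A5291 -> emit 9A 52 91, reset; bytes_emitted=3
After char 4 ('h'=33): chars_in_quartet=1 acc=0x21 bytes_emitted=3
After char 5 ('B'=1): chars_in_quartet=2 acc=0x841 bytes_emitted=3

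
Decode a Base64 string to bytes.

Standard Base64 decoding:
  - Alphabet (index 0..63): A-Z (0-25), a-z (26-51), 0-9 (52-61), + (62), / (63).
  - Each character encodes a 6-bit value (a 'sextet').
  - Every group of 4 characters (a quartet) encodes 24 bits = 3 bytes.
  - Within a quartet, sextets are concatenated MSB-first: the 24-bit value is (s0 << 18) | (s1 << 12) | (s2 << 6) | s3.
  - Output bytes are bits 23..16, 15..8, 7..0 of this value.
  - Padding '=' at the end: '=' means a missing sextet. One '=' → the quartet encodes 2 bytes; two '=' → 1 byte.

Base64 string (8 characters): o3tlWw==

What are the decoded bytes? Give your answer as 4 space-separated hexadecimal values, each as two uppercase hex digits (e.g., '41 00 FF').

After char 0 ('o'=40): chars_in_quartet=1 acc=0x28 bytes_emitted=0
After char 1 ('3'=55): chars_in_quartet=2 acc=0xA37 bytes_emitted=0
After char 2 ('t'=45): chars_in_quartet=3 acc=0x28DED bytes_emitted=0
After char 3 ('l'=37): chars_in_quartet=4 acc=0xA37B65 -> emit A3 7B 65, reset; bytes_emitted=3
After char 4 ('W'=22): chars_in_quartet=1 acc=0x16 bytes_emitted=3
After char 5 ('w'=48): chars_in_quartet=2 acc=0x5B0 bytes_emitted=3
Padding '==': partial quartet acc=0x5B0 -> emit 5B; bytes_emitted=4

Answer: A3 7B 65 5B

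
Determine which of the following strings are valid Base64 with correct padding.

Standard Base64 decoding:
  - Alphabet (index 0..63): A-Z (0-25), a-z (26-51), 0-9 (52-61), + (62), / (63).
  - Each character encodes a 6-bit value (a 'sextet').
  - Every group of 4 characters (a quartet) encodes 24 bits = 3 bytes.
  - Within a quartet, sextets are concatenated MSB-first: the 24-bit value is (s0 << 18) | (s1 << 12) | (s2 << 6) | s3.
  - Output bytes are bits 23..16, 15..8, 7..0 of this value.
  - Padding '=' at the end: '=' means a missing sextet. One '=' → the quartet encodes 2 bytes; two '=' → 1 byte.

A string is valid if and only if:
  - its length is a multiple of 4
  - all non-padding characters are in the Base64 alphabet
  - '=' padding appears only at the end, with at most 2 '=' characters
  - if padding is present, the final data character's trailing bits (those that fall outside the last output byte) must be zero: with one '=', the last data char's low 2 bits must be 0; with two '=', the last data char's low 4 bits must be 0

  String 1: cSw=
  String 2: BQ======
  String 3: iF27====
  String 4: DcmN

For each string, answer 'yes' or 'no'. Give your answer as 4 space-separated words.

String 1: 'cSw=' → valid
String 2: 'BQ======' → invalid (6 pad chars (max 2))
String 3: 'iF27====' → invalid (4 pad chars (max 2))
String 4: 'DcmN' → valid

Answer: yes no no yes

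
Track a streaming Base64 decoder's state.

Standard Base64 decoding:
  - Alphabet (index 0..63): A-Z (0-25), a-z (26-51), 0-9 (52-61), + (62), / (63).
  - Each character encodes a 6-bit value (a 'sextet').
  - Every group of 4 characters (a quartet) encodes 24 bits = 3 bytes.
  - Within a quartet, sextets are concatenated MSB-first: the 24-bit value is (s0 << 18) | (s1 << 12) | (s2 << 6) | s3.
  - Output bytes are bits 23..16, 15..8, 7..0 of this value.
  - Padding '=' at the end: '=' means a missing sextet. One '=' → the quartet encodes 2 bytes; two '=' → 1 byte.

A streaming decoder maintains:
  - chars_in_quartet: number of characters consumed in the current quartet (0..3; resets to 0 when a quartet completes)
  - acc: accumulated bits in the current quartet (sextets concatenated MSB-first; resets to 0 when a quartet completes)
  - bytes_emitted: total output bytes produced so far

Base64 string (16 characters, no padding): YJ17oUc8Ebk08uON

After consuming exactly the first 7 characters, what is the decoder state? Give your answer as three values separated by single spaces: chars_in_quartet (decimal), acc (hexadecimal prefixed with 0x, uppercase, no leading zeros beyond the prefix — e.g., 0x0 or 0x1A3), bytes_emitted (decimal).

Answer: 3 0x2851C 3

Derivation:
After char 0 ('Y'=24): chars_in_quartet=1 acc=0x18 bytes_emitted=0
After char 1 ('J'=9): chars_in_quartet=2 acc=0x609 bytes_emitted=0
After char 2 ('1'=53): chars_in_quartet=3 acc=0x18275 bytes_emitted=0
After char 3 ('7'=59): chars_in_quartet=4 acc=0x609D7B -> emit 60 9D 7B, reset; bytes_emitted=3
After char 4 ('o'=40): chars_in_quartet=1 acc=0x28 bytes_emitted=3
After char 5 ('U'=20): chars_in_quartet=2 acc=0xA14 bytes_emitted=3
After char 6 ('c'=28): chars_in_quartet=3 acc=0x2851C bytes_emitted=3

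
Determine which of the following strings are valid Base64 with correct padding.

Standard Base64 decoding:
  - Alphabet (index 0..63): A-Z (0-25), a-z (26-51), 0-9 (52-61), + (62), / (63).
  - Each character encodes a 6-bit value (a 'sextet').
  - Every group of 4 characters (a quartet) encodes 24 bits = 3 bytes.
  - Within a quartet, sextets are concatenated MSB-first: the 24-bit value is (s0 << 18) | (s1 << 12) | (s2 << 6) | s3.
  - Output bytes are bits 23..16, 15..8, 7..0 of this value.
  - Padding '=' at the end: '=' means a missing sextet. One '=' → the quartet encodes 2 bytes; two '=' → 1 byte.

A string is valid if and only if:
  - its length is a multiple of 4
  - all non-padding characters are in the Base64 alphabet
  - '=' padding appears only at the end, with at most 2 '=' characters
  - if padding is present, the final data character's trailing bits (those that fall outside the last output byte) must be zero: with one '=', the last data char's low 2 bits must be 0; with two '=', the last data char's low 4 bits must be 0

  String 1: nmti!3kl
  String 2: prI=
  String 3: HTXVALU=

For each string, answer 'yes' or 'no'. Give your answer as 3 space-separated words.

Answer: no yes yes

Derivation:
String 1: 'nmti!3kl' → invalid (bad char(s): ['!'])
String 2: 'prI=' → valid
String 3: 'HTXVALU=' → valid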